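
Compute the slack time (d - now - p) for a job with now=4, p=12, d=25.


Slack = due - current_time - processing
= 25 - 4 - 12
= 9


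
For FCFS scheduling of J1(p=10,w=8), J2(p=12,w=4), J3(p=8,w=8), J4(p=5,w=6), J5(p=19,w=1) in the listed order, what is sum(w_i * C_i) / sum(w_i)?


Completion times:
  J1: C=10, w×C=8×10=80
  J2: C=22, w×C=4×22=88
  J3: C=30, w×C=8×30=240
  J4: C=35, w×C=6×35=210
  J5: C=54, w×C=1×54=54
Sum w×C = 672
Sum w = 27
Weighted avg = 672/27
= 24.89


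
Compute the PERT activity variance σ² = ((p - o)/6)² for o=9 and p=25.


σ² = ((p - o) / 6)² = (p - o)² / 36
= (25 - 9)² / 36
= 16² / 36
= 256 / 36
= 7.1111


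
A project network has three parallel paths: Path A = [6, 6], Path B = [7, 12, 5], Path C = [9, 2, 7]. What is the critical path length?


Path A: 6 + 6 = 12
Path B: 7 + 12 + 5 = 24
Path C: 9 + 2 + 7 = 18
Critical path = longest = max(12, 24, 18)
= 24 (Path B)


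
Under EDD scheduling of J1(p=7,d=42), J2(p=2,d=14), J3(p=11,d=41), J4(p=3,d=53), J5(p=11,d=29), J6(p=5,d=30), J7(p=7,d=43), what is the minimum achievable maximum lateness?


EDD order: J2 → J5 → J6 → J3 → J1 → J7 → J4
Completion and lateness:
  J2: C=2, d=14, L=2-14=-12
  J5: C=13, d=29, L=13-29=-16
  J6: C=18, d=30, L=18-30=-12
  J3: C=29, d=41, L=29-41=-12
  J1: C=36, d=42, L=36-42=-6
  J7: C=43, d=43, L=43-43=0
  J4: C=46, d=53, L=46-53=-7
Lmax = max(-12, -16, -12, -12, -6, 0, -7)
= 0


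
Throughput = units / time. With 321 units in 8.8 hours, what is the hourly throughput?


Throughput = units / time
= 321 / 8.8
= 36.5 units/hour


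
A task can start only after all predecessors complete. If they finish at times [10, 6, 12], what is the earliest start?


ES = max of all predecessor completion times
Predecessors: [10, 6, 12]
ES = max(10, 6, 12)
= 12


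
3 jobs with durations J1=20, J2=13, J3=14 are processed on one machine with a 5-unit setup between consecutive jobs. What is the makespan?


Makespan = Σ processing + (n-1) × setup
= (20 + 13 + 14) + (3-1)×5
= 47 + 10
= 57 time units


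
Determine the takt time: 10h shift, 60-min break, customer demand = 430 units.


Available = 10×60 - 60 = 540 min
Takt time = 540 / 430
= 1.26 min/unit


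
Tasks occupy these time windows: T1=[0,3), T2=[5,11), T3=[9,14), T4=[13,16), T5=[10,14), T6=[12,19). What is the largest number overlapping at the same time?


Check each time point for overlaps:
  t=13: 4 tasks active (T3, T4, T5, T6)
Max concurrent = 4


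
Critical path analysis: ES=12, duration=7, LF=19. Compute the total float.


EF = ES + duration = 12 + 7 = 19
LS = LF - duration = 19 - 7 = 12
Total Float = LF - EF = 19 - 19
(or LS - ES = 12 - 12)
= 0


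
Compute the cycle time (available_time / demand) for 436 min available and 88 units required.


Cycle time = available time / demand
= 436 / 88
= 4.95 min/unit


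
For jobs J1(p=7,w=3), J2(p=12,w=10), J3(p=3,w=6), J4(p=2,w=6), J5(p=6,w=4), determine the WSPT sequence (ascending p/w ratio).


WSPT (Smith's rule): sort by p/w ascending
  J4: p/w = 2/6 = 0.333
  J3: p/w = 3/6 = 0.500
  J2: p/w = 12/10 = 1.200
  J5: p/w = 6/4 = 1.500
  J1: p/w = 7/3 = 2.333
Order: J4 → J3 → J2 → J5 → J1


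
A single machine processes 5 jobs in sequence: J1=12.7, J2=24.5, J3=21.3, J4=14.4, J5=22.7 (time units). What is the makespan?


Sequential makespan: sum all processing times
= 12.7 + 24.5 + 21.3 + 14.4 + 22.7
= 95.6 time units


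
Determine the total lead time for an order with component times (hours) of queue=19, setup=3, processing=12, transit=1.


Lead time = queue + setup + processing + transit
= 19 + 3 + 12 + 1
= 35 hours


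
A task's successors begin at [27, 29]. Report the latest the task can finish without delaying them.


LF = min of all successor start times
Successors start at: [27, 29]
LF = min(27, 29)
= 27


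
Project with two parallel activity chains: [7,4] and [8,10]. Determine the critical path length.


Path A: 7 + 4 = 11
Path B: 8 + 10 = 18
Critical path = longest = max(11, 18)
= 18 (Path B)


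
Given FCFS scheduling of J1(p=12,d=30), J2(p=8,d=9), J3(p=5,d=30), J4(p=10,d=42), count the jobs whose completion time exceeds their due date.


Completion vs due date:
  J1: C=12, d=30 → on time
  J2: C=20, d=9 → TARDY
  J3: C=25, d=30 → on time
  J4: C=35, d=42 → on time
Tardy jobs: J2
Count = 1


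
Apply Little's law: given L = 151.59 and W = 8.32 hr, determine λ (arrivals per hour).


Little's law: L = λW → λ = L / W
= 151.59 / 8.32
= 18.22 per hour


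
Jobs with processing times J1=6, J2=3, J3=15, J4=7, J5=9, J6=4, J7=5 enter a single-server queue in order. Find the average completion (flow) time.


Completion times:
  J1: completes at 6
  J2: completes at 9
  J3: completes at 24
  J4: completes at 31
  J5: completes at 40
  J6: completes at 44
  J7: completes at 49
Sum = 203
Average = 203/7
= 29.00


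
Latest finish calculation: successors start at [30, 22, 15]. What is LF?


LF = min of all successor start times
Successors start at: [30, 22, 15]
LF = min(30, 22, 15)
= 15


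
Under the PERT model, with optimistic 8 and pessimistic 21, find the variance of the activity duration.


σ² = ((p - o) / 6)² = (p - o)² / 36
= (21 - 8)² / 36
= 13² / 36
= 169 / 36
= 4.6944


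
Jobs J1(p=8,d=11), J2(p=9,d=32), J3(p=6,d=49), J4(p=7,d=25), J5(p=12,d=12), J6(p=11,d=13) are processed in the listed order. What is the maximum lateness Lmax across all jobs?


Lateness per job (L = C - d):
  J1: C=8, d=11, L=-3
  J2: C=17, d=32, L=-15
  J3: C=23, d=49, L=-26
  J4: C=30, d=25, L=5
  J5: C=42, d=12, L=30
  J6: C=53, d=13, L=40
Lmax = max(-3, -15, -26, 5, 30, 40)
= 40


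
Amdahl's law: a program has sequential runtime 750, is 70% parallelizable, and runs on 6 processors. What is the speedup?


Amdahl's law: T_p = T × ((1-p) + p/N)
= 750 × ((1-0.7) + 0.7/6)
= 750 × (0.30 + 0.1167)
= 750 × 0.4167
= 312.50
Speedup = 750/312.50
= 2.40×


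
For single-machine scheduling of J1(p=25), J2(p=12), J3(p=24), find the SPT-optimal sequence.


SPT: sort by shortest processing time
  J2: p=12
  J3: p=24
  J1: p=25
Order: J2 → J3 → J1


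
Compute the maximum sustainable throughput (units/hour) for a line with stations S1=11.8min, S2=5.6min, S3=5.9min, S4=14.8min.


Bottleneck = longest station time
Station times: [11.8, 5.6, 5.9, 14.8]
Max = 14.8 min
Rate = 60 / 14.8
= 4.05 units/hour (bottleneck: 14.8min)


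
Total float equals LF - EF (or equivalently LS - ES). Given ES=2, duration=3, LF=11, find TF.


EF = ES + duration = 2 + 3 = 5
LS = LF - duration = 11 - 3 = 8
Total Float = LF - EF = 11 - 5
(or LS - ES = 8 - 2)
= 6


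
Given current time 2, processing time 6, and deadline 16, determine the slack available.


Slack = due - current_time - processing
= 16 - 2 - 6
= 8


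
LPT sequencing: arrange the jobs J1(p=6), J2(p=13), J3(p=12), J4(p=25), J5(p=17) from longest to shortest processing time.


LPT: sort by longest processing time first
  J4: p=25
  J5: p=17
  J2: p=13
  J3: p=12
  J1: p=6
Order: J4 → J5 → J2 → J3 → J1


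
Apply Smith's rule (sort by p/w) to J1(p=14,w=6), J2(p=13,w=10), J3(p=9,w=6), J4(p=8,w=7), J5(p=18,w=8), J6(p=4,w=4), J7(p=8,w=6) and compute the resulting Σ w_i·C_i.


WSPT order (by p/w): J6 → J4 → J2 → J7 → J3 → J5 → J1
  J6: C=4, w·C=4×4=16
  J4: C=12, w·C=7×12=84
  J2: C=25, w·C=10×25=250
  J7: C=33, w·C=6×33=198
  J3: C=42, w·C=6×42=252
  J5: C=60, w·C=8×60=480
  J1: C=74, w·C=6×74=444
Σ w·C = 1724
= 1724


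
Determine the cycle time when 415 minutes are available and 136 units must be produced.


Cycle time = available time / demand
= 415 / 136
= 3.05 min/unit


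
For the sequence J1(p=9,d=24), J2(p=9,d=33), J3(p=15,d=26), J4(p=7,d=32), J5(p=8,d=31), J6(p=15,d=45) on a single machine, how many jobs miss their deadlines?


Completion vs due date:
  J1: C=9, d=24 → on time
  J2: C=18, d=33 → on time
  J3: C=33, d=26 → TARDY
  J4: C=40, d=32 → TARDY
  J5: C=48, d=31 → TARDY
  J6: C=63, d=45 → TARDY
Tardy jobs: J3, J4, J5, J6
Count = 4


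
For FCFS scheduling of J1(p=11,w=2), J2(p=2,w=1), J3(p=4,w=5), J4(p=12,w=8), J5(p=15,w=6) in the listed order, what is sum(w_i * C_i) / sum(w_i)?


Completion times:
  J1: C=11, w×C=2×11=22
  J2: C=13, w×C=1×13=13
  J3: C=17, w×C=5×17=85
  J4: C=29, w×C=8×29=232
  J5: C=44, w×C=6×44=264
Sum w×C = 616
Sum w = 22
Weighted avg = 616/22
= 28.00


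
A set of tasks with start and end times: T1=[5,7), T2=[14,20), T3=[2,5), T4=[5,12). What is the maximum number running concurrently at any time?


Check each time point for overlaps:
  t=5: 2 tasks active (T1, T4)
Max concurrent = 2


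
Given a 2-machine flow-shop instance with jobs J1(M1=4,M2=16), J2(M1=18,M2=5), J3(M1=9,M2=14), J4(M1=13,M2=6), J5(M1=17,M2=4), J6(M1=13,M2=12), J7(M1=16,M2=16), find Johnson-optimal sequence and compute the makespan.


Johnson's rule:
Group 1 (M1≤M2, sort by M1): ['J1', 'J3', 'J7']
Group 2 (M1>M2, sort desc M2): ['J6', 'J4', 'J2', 'J5']
Sequence: J1 → J3 → J7 → J6 → J4 → J2 → J5
Makespan calculation:
  J1: M1 done=4, M2 done=20
  J3: M1 done=13, M2 done=34
  J7: M1 done=29, M2 done=50
  J6: M1 done=42, M2 done=62
  J4: M1 done=55, M2 done=68
  J2: M1 done=73, M2 done=78
  J5: M1 done=90, M2 done=94
= Sequence: J1 → J3 → J7 → J6 → J4 → J2 → J5, Makespan: 94


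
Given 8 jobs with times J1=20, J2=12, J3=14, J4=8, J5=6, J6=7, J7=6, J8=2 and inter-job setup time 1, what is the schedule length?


Makespan = Σ processing + (n-1) × setup
= (20 + 12 + 14 + 8 + 6 + 7 + 6 + 2) + (8-1)×1
= 75 + 7
= 82 time units


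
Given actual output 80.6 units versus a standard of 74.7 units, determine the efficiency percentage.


Efficiency = (actual / standard) × 100
= (80.6 / 74.7) × 100
= 107.9%


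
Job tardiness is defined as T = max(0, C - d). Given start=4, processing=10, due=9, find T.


Completion = start + processing = 4 + 10 = 14
Tardiness = max(0, C - d) = max(0, 14 - 9)
= max(0, 5)
= 5


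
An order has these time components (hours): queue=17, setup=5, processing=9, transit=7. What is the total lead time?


Lead time = queue + setup + processing + transit
= 17 + 5 + 9 + 7
= 38 hours


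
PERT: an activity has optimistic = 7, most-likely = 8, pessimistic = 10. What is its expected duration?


te = (o + 4m + p) / 6
= (7 + 4×8 + 10) / 6
= (7 + 32 + 10) / 6
= 49 / 6
= 8.17


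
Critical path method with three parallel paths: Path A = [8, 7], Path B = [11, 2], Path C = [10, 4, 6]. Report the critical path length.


Path A: 8 + 7 = 15
Path B: 11 + 2 = 13
Path C: 10 + 4 + 6 = 20
Critical path = longest = max(15, 13, 20)
= 20 (Path C)


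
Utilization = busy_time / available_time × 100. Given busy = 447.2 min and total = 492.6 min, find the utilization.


Utilization = busy / total × 100
= 447.2 / 492.6 × 100
= 90.8%


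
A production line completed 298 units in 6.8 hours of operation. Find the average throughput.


Throughput = units / time
= 298 / 6.8
= 43.8 units/hour


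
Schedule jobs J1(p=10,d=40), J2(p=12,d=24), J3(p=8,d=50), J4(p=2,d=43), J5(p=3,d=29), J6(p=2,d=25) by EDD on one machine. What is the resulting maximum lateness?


EDD order: J2 → J6 → J5 → J1 → J4 → J3
Completion and lateness:
  J2: C=12, d=24, L=12-24=-12
  J6: C=14, d=25, L=14-25=-11
  J5: C=17, d=29, L=17-29=-12
  J1: C=27, d=40, L=27-40=-13
  J4: C=29, d=43, L=29-43=-14
  J3: C=37, d=50, L=37-50=-13
Lmax = max(-12, -11, -12, -13, -14, -13)
= -11


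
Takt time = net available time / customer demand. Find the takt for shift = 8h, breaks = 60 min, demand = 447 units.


Available = 8×60 - 60 = 420 min
Takt time = 420 / 447
= 0.94 min/unit


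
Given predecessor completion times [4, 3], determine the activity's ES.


ES = max of all predecessor completion times
Predecessors: [4, 3]
ES = max(4, 3)
= 4


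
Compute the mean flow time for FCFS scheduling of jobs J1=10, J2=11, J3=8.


Completion times:
  J1: completes at 10
  J2: completes at 21
  J3: completes at 29
Sum = 60
Average = 60/3
= 20.00


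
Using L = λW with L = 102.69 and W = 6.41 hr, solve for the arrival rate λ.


Little's law: L = λW → λ = L / W
= 102.69 / 6.41
= 16.02 per hour


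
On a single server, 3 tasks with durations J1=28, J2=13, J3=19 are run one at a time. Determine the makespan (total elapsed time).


Sequential makespan: sum all processing times
= 28 + 13 + 19
= 60 time units


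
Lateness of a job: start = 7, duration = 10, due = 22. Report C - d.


Completion = 7 + 10 = 17
Lateness = C - d = 17 - 22
= -5


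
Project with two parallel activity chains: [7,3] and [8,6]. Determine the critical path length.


Path A: 7 + 3 = 10
Path B: 8 + 6 = 14
Critical path = longest = max(10, 14)
= 14 (Path B)


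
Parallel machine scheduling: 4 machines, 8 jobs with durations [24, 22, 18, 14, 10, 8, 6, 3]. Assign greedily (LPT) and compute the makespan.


Jobs (LPT sorted): [24, 22, 18, 14, 10, 8, 6, 3]
Machines: 4
  J=24 → Machine 1 (load: 0+24=24)
  J=22 → Machine 2 (load: 0+22=22)
  J=18 → Machine 3 (load: 0+18=18)
  J=14 → Machine 4 (load: 0+14=14)
  J=10 → Machine 4 (load: 14+10=24)
  J=8 → Machine 3 (load: 18+8=26)
  J=6 → Machine 2 (load: 22+6=28)
  J=3 → Machine 1 (load: 24+3=27)
Machine loads: [27, 28, 26, 24]
Makespan = max = 28 time units


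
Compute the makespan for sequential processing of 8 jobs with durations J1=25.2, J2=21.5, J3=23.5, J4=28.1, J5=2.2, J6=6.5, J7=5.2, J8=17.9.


Sequential makespan: sum all processing times
= 25.2 + 21.5 + 23.5 + 28.1 + 2.2 + 6.5 + 5.2 + 17.9
= 130.1 time units


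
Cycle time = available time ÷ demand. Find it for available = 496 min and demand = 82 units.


Cycle time = available time / demand
= 496 / 82
= 6.05 min/unit


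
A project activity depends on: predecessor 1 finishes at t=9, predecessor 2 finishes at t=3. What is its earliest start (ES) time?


ES = max of all predecessor completion times
Predecessors: [9, 3]
ES = max(9, 3)
= 9


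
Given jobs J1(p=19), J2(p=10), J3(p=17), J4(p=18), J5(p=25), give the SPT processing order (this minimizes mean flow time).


SPT: sort by shortest processing time
  J2: p=10
  J3: p=17
  J4: p=18
  J1: p=19
  J5: p=25
Order: J2 → J3 → J4 → J1 → J5


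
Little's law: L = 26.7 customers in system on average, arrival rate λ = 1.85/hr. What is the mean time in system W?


Little's law: L = λW → W = L / λ
= 26.7 / 1.85
= 14.43 hours


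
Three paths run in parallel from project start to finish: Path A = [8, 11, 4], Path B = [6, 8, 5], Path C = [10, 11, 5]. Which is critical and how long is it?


Path A: 8 + 11 + 4 = 23
Path B: 6 + 8 + 5 = 19
Path C: 10 + 11 + 5 = 26
Critical path = longest = max(23, 19, 26)
= 26 (Path C)


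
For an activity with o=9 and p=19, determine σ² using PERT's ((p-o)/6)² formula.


σ² = ((p - o) / 6)² = (p - o)² / 36
= (19 - 9)² / 36
= 10² / 36
= 100 / 36
= 2.7778


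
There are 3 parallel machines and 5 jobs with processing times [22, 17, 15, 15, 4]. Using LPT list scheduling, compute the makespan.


Jobs (LPT sorted): [22, 17, 15, 15, 4]
Machines: 3
  J=22 → Machine 1 (load: 0+22=22)
  J=17 → Machine 2 (load: 0+17=17)
  J=15 → Machine 3 (load: 0+15=15)
  J=15 → Machine 3 (load: 15+15=30)
  J=4 → Machine 2 (load: 17+4=21)
Machine loads: [22, 21, 30]
Makespan = max = 30 time units


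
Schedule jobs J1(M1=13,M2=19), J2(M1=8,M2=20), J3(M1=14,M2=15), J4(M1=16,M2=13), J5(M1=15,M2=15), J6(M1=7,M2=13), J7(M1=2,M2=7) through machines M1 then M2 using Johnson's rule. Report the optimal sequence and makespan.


Johnson's rule:
Group 1 (M1≤M2, sort by M1): ['J7', 'J6', 'J2', 'J1', 'J3', 'J5']
Group 2 (M1>M2, sort desc M2): ['J4']
Sequence: J7 → J6 → J2 → J1 → J3 → J5 → J4
Makespan calculation:
  J7: M1 done=2, M2 done=9
  J6: M1 done=9, M2 done=22
  J2: M1 done=17, M2 done=42
  J1: M1 done=30, M2 done=61
  J3: M1 done=44, M2 done=76
  J5: M1 done=59, M2 done=91
  J4: M1 done=75, M2 done=104
= Sequence: J7 → J6 → J2 → J1 → J3 → J5 → J4, Makespan: 104


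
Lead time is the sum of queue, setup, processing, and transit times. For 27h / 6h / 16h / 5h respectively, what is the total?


Lead time = queue + setup + processing + transit
= 27 + 6 + 16 + 5
= 54 hours


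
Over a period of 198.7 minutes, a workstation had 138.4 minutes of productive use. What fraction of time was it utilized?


Utilization = busy / total × 100
= 138.4 / 198.7 × 100
= 69.7%


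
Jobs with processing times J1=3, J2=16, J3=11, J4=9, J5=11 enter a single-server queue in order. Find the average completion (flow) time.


Completion times:
  J1: completes at 3
  J2: completes at 19
  J3: completes at 30
  J4: completes at 39
  J5: completes at 50
Sum = 141
Average = 141/5
= 28.20


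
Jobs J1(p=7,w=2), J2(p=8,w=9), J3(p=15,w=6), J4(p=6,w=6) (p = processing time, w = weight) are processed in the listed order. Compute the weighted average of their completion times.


Completion times:
  J1: C=7, w×C=2×7=14
  J2: C=15, w×C=9×15=135
  J3: C=30, w×C=6×30=180
  J4: C=36, w×C=6×36=216
Sum w×C = 545
Sum w = 23
Weighted avg = 545/23
= 23.70


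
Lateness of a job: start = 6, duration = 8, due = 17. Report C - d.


Completion = 6 + 8 = 14
Lateness = C - d = 14 - 17
= -3


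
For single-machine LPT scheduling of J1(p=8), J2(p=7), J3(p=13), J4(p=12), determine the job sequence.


LPT: sort by longest processing time first
  J3: p=13
  J4: p=12
  J1: p=8
  J2: p=7
Order: J3 → J4 → J1 → J2


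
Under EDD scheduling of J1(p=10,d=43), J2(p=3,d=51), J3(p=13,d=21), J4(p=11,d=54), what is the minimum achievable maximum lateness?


EDD order: J3 → J1 → J2 → J4
Completion and lateness:
  J3: C=13, d=21, L=13-21=-8
  J1: C=23, d=43, L=23-43=-20
  J2: C=26, d=51, L=26-51=-25
  J4: C=37, d=54, L=37-54=-17
Lmax = max(-8, -20, -25, -17)
= -8


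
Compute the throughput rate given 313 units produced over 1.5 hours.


Throughput = units / time
= 313 / 1.5
= 208.7 units/hour


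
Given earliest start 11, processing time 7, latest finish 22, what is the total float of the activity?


EF = ES + duration = 11 + 7 = 18
LS = LF - duration = 22 - 7 = 15
Total Float = LF - EF = 22 - 18
(or LS - ES = 15 - 11)
= 4


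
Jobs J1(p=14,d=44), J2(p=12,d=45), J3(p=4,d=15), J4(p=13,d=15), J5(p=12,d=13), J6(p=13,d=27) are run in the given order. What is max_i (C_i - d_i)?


Lateness per job (L = C - d):
  J1: C=14, d=44, L=-30
  J2: C=26, d=45, L=-19
  J3: C=30, d=15, L=15
  J4: C=43, d=15, L=28
  J5: C=55, d=13, L=42
  J6: C=68, d=27, L=41
Lmax = max(-30, -19, 15, 28, 42, 41)
= 42


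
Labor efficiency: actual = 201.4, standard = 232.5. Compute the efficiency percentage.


Efficiency = (actual / standard) × 100
= (201.4 / 232.5) × 100
= 86.6%


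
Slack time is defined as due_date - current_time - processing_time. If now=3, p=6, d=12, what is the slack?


Slack = due - current_time - processing
= 12 - 3 - 6
= 3


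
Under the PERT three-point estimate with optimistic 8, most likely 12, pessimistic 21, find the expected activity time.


te = (o + 4m + p) / 6
= (8 + 4×12 + 21) / 6
= (8 + 48 + 21) / 6
= 77 / 6
= 12.83


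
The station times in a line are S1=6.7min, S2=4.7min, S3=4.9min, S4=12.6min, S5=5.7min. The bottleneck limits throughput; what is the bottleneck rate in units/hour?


Bottleneck = longest station time
Station times: [6.7, 4.7, 4.9, 12.6, 5.7]
Max = 12.6 min
Rate = 60 / 12.6
= 4.76 units/hour (bottleneck: 12.6min)


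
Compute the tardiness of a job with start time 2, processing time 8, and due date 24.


Completion = start + processing = 2 + 8 = 10
Tardiness = max(0, C - d) = max(0, 10 - 24)
= max(0, -14)
= 0


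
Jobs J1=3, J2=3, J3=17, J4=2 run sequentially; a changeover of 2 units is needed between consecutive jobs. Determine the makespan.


Makespan = Σ processing + (n-1) × setup
= (3 + 3 + 17 + 2) + (4-1)×2
= 25 + 6
= 31 time units


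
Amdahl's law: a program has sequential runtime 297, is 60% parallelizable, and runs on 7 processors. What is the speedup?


Amdahl's law: T_p = T × ((1-p) + p/N)
= 297 × ((1-0.6) + 0.6/7)
= 297 × (0.40 + 0.0857)
= 297 × 0.4857
= 144.26
Speedup = 297/144.26
= 2.06×


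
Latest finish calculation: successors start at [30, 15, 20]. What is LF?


LF = min of all successor start times
Successors start at: [30, 15, 20]
LF = min(30, 15, 20)
= 15


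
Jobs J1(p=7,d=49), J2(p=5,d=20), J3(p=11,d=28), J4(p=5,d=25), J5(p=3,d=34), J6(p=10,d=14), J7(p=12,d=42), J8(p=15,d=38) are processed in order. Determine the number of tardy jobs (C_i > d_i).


Completion vs due date:
  J1: C=7, d=49 → on time
  J2: C=12, d=20 → on time
  J3: C=23, d=28 → on time
  J4: C=28, d=25 → TARDY
  J5: C=31, d=34 → on time
  J6: C=41, d=14 → TARDY
  J7: C=53, d=42 → TARDY
  J8: C=68, d=38 → TARDY
Tardy jobs: J4, J6, J7, J8
Count = 4


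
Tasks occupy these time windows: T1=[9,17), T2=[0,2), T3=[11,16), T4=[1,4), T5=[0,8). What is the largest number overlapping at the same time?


Check each time point for overlaps:
  t=1: 3 tasks active (T2, T4, T5)
Max concurrent = 3


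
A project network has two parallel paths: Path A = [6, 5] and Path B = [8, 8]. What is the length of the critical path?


Path A: 6 + 5 = 11
Path B: 8 + 8 = 16
Critical path = longest = max(11, 16)
= 16 (Path B)


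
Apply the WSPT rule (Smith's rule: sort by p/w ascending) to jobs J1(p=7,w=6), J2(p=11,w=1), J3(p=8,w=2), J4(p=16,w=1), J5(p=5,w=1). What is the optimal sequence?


WSPT (Smith's rule): sort by p/w ascending
  J1: p/w = 7/6 = 1.167
  J3: p/w = 8/2 = 4.000
  J5: p/w = 5/1 = 5.000
  J2: p/w = 11/1 = 11.000
  J4: p/w = 16/1 = 16.000
Order: J1 → J3 → J5 → J2 → J4


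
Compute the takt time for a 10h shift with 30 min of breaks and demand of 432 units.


Available = 10×60 - 30 = 570 min
Takt time = 570 / 432
= 1.32 min/unit


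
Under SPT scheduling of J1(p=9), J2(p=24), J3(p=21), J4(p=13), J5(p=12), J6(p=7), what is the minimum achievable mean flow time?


SPT order: J6 → J1 → J5 → J4 → J3 → J2
Completion times:
  J6: C=7
  J1: C=16
  J5: C=28
  J4: C=41
  J3: C=62
  J2: C=86
Sum = 240, n = 6
Mean flow = 240/6
= 40.00


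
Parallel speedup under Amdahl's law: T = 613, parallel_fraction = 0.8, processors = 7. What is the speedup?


Amdahl's law: T_p = T × ((1-p) + p/N)
= 613 × ((1-0.8) + 0.8/7)
= 613 × (0.20 + 0.1143)
= 613 × 0.3143
= 192.66
Speedup = 613/192.66
= 3.18×


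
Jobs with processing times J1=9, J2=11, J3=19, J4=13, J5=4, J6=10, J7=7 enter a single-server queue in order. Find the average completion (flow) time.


Completion times:
  J1: completes at 9
  J2: completes at 20
  J3: completes at 39
  J4: completes at 52
  J5: completes at 56
  J6: completes at 66
  J7: completes at 73
Sum = 315
Average = 315/7
= 45.00


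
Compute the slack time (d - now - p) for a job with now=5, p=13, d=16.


Slack = due - current_time - processing
= 16 - 5 - 13
= -2


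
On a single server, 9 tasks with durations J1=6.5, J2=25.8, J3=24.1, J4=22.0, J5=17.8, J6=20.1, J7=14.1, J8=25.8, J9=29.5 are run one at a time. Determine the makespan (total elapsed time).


Sequential makespan: sum all processing times
= 6.5 + 25.8 + 24.1 + 22.0 + 17.8 + 20.1 + 14.1 + 25.8 + 29.5
= 185.7 time units


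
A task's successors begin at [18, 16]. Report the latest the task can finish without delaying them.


LF = min of all successor start times
Successors start at: [18, 16]
LF = min(18, 16)
= 16


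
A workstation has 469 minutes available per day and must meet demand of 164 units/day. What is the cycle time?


Cycle time = available time / demand
= 469 / 164
= 2.86 min/unit


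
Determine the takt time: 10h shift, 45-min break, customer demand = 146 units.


Available = 10×60 - 45 = 555 min
Takt time = 555 / 146
= 3.80 min/unit


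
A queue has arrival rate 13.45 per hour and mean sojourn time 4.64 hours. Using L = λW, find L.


Little's law: L = λ × W
= 13.45 × 4.64
= 62.41


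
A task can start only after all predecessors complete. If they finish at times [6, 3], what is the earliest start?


ES = max of all predecessor completion times
Predecessors: [6, 3]
ES = max(6, 3)
= 6


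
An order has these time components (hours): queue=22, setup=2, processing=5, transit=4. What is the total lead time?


Lead time = queue + setup + processing + transit
= 22 + 2 + 5 + 4
= 33 hours


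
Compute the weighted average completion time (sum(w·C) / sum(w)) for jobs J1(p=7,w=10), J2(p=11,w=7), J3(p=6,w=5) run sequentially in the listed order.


Completion times:
  J1: C=7, w×C=10×7=70
  J2: C=18, w×C=7×18=126
  J3: C=24, w×C=5×24=120
Sum w×C = 316
Sum w = 22
Weighted avg = 316/22
= 14.36


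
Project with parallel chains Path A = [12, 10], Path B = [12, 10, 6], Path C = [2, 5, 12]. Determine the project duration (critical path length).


Path A: 12 + 10 = 22
Path B: 12 + 10 + 6 = 28
Path C: 2 + 5 + 12 = 19
Critical path = longest = max(22, 28, 19)
= 28 (Path B)


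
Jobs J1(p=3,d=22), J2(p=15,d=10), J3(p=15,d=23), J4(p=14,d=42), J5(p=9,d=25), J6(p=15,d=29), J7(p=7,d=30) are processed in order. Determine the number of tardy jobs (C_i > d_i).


Completion vs due date:
  J1: C=3, d=22 → on time
  J2: C=18, d=10 → TARDY
  J3: C=33, d=23 → TARDY
  J4: C=47, d=42 → TARDY
  J5: C=56, d=25 → TARDY
  J6: C=71, d=29 → TARDY
  J7: C=78, d=30 → TARDY
Tardy jobs: J2, J3, J4, J5, J6, J7
Count = 6


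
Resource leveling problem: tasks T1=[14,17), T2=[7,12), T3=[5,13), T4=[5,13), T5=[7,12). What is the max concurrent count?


Check each time point for overlaps:
  t=7: 4 tasks active (T2, T3, T4, T5)
Max concurrent = 4


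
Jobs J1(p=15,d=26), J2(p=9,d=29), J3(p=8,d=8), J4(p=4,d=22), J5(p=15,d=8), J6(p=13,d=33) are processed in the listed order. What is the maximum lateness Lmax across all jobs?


Lateness per job (L = C - d):
  J1: C=15, d=26, L=-11
  J2: C=24, d=29, L=-5
  J3: C=32, d=8, L=24
  J4: C=36, d=22, L=14
  J5: C=51, d=8, L=43
  J6: C=64, d=33, L=31
Lmax = max(-11, -5, 24, 14, 43, 31)
= 43


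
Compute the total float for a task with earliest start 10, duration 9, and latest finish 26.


EF = ES + duration = 10 + 9 = 19
LS = LF - duration = 26 - 9 = 17
Total Float = LF - EF = 26 - 19
(or LS - ES = 17 - 10)
= 7


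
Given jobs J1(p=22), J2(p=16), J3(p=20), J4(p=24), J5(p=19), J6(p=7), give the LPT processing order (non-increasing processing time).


LPT: sort by longest processing time first
  J4: p=24
  J1: p=22
  J3: p=20
  J5: p=19
  J2: p=16
  J6: p=7
Order: J4 → J1 → J3 → J5 → J2 → J6


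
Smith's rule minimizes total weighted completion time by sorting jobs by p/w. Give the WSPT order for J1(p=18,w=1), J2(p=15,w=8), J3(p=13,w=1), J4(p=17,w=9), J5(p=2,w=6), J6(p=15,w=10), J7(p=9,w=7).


WSPT (Smith's rule): sort by p/w ascending
  J5: p/w = 2/6 = 0.333
  J7: p/w = 9/7 = 1.286
  J6: p/w = 15/10 = 1.500
  J2: p/w = 15/8 = 1.875
  J4: p/w = 17/9 = 1.889
  J3: p/w = 13/1 = 13.000
  J1: p/w = 18/1 = 18.000
Order: J5 → J7 → J6 → J2 → J4 → J3 → J1


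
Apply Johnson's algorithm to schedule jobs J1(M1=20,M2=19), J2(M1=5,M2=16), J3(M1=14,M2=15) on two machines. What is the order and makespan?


Johnson's rule:
Group 1 (M1≤M2, sort by M1): ['J2', 'J3']
Group 2 (M1>M2, sort desc M2): ['J1']
Sequence: J2 → J3 → J1
Makespan calculation:
  J2: M1 done=5, M2 done=21
  J3: M1 done=19, M2 done=36
  J1: M1 done=39, M2 done=58
= Sequence: J2 → J3 → J1, Makespan: 58


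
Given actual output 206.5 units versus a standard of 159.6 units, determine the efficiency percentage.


Efficiency = (actual / standard) × 100
= (206.5 / 159.6) × 100
= 129.4%


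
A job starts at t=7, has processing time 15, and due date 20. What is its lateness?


Completion = 7 + 15 = 22
Lateness = C - d = 22 - 20
= 2


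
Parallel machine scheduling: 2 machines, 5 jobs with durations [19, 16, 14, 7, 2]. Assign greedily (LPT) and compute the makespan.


Jobs (LPT sorted): [19, 16, 14, 7, 2]
Machines: 2
  J=19 → Machine 1 (load: 0+19=19)
  J=16 → Machine 2 (load: 0+16=16)
  J=14 → Machine 2 (load: 16+14=30)
  J=7 → Machine 1 (load: 19+7=26)
  J=2 → Machine 1 (load: 26+2=28)
Machine loads: [28, 30]
Makespan = max = 30 time units


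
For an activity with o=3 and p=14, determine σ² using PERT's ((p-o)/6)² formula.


σ² = ((p - o) / 6)² = (p - o)² / 36
= (14 - 3)² / 36
= 11² / 36
= 121 / 36
= 3.3611


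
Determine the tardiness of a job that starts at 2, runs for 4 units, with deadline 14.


Completion = start + processing = 2 + 4 = 6
Tardiness = max(0, C - d) = max(0, 6 - 14)
= max(0, -8)
= 0


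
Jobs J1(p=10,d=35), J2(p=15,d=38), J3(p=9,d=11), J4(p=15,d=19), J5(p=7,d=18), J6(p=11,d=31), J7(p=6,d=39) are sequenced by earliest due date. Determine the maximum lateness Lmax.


EDD order: J3 → J5 → J4 → J6 → J1 → J2 → J7
Completion and lateness:
  J3: C=9, d=11, L=9-11=-2
  J5: C=16, d=18, L=16-18=-2
  J4: C=31, d=19, L=31-19=12
  J6: C=42, d=31, L=42-31=11
  J1: C=52, d=35, L=52-35=17
  J2: C=67, d=38, L=67-38=29
  J7: C=73, d=39, L=73-39=34
Lmax = max(-2, -2, 12, 11, 17, 29, 34)
= 34


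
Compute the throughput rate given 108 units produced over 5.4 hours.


Throughput = units / time
= 108 / 5.4
= 20.0 units/hour


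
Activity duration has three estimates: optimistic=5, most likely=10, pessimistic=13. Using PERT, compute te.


te = (o + 4m + p) / 6
= (5 + 4×10 + 13) / 6
= (5 + 40 + 13) / 6
= 58 / 6
= 9.67


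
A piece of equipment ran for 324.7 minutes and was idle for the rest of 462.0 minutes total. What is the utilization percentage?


Utilization = busy / total × 100
= 324.7 / 462.0 × 100
= 70.3%


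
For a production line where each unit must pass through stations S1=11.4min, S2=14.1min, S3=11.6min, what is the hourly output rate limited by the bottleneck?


Bottleneck = longest station time
Station times: [11.4, 14.1, 11.6]
Max = 14.1 min
Rate = 60 / 14.1
= 4.26 units/hour (bottleneck: 14.1min)


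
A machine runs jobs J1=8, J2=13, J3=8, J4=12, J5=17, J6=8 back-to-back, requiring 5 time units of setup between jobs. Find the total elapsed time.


Makespan = Σ processing + (n-1) × setup
= (8 + 13 + 8 + 12 + 17 + 8) + (6-1)×5
= 66 + 25
= 91 time units


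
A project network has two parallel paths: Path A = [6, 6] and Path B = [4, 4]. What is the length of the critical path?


Path A: 6 + 6 = 12
Path B: 4 + 4 = 8
Critical path = longest = max(12, 8)
= 12 (Path A)


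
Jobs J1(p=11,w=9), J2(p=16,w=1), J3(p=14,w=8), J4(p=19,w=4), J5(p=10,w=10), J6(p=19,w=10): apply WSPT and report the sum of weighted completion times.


WSPT order (by p/w): J5 → J1 → J3 → J6 → J4 → J2
  J5: C=10, w·C=10×10=100
  J1: C=21, w·C=9×21=189
  J3: C=35, w·C=8×35=280
  J6: C=54, w·C=10×54=540
  J4: C=73, w·C=4×73=292
  J2: C=89, w·C=1×89=89
Σ w·C = 1490
= 1490


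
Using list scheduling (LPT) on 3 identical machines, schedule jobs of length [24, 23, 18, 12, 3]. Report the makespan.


Jobs (LPT sorted): [24, 23, 18, 12, 3]
Machines: 3
  J=24 → Machine 1 (load: 0+24=24)
  J=23 → Machine 2 (load: 0+23=23)
  J=18 → Machine 3 (load: 0+18=18)
  J=12 → Machine 3 (load: 18+12=30)
  J=3 → Machine 2 (load: 23+3=26)
Machine loads: [24, 26, 30]
Makespan = max = 30 time units


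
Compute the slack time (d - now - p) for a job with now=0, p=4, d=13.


Slack = due - current_time - processing
= 13 - 0 - 4
= 9


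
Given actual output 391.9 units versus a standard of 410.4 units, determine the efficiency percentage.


Efficiency = (actual / standard) × 100
= (391.9 / 410.4) × 100
= 95.5%


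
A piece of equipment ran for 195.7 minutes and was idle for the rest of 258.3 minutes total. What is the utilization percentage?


Utilization = busy / total × 100
= 195.7 / 258.3 × 100
= 75.8%


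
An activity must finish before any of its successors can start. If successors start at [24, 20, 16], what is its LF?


LF = min of all successor start times
Successors start at: [24, 20, 16]
LF = min(24, 20, 16)
= 16


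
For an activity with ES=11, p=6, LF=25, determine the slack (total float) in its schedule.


EF = ES + duration = 11 + 6 = 17
LS = LF - duration = 25 - 6 = 19
Total Float = LF - EF = 25 - 17
(or LS - ES = 19 - 11)
= 8


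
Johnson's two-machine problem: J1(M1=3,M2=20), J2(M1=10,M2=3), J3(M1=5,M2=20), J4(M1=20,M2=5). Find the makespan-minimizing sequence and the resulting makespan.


Johnson's rule:
Group 1 (M1≤M2, sort by M1): ['J1', 'J3']
Group 2 (M1>M2, sort desc M2): ['J4', 'J2']
Sequence: J1 → J3 → J4 → J2
Makespan calculation:
  J1: M1 done=3, M2 done=23
  J3: M1 done=8, M2 done=43
  J4: M1 done=28, M2 done=48
  J2: M1 done=38, M2 done=51
= Sequence: J1 → J3 → J4 → J2, Makespan: 51


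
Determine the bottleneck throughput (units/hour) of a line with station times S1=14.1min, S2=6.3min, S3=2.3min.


Bottleneck = longest station time
Station times: [14.1, 6.3, 2.3]
Max = 14.1 min
Rate = 60 / 14.1
= 4.26 units/hour (bottleneck: 14.1min)


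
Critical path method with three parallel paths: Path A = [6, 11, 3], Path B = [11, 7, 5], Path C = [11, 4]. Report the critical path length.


Path A: 6 + 11 + 3 = 20
Path B: 11 + 7 + 5 = 23
Path C: 11 + 4 = 15
Critical path = longest = max(20, 23, 15)
= 23 (Path B)


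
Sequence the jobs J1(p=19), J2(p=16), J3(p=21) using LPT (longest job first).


LPT: sort by longest processing time first
  J3: p=21
  J1: p=19
  J2: p=16
Order: J3 → J1 → J2


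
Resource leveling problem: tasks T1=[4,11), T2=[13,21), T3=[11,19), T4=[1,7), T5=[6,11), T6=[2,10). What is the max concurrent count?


Check each time point for overlaps:
  t=6: 4 tasks active (T1, T4, T5, T6)
Max concurrent = 4


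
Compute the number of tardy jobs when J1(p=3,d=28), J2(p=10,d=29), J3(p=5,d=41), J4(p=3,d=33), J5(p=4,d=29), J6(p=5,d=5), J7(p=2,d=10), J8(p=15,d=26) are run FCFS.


Completion vs due date:
  J1: C=3, d=28 → on time
  J2: C=13, d=29 → on time
  J3: C=18, d=41 → on time
  J4: C=21, d=33 → on time
  J5: C=25, d=29 → on time
  J6: C=30, d=5 → TARDY
  J7: C=32, d=10 → TARDY
  J8: C=47, d=26 → TARDY
Tardy jobs: J6, J7, J8
Count = 3


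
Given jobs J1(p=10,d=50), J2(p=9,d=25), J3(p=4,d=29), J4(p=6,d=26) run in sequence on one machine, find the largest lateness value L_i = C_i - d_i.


Lateness per job (L = C - d):
  J1: C=10, d=50, L=-40
  J2: C=19, d=25, L=-6
  J3: C=23, d=29, L=-6
  J4: C=29, d=26, L=3
Lmax = max(-40, -6, -6, 3)
= 3


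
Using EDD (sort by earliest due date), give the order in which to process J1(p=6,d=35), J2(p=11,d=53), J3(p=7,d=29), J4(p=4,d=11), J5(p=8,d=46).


EDD: sort by earliest due date
  J4: d=11, p=4
  J3: d=29, p=7
  J1: d=35, p=6
  J5: d=46, p=8
  J2: d=53, p=11
Order: J4 → J3 → J1 → J5 → J2


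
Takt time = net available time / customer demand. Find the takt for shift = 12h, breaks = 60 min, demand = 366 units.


Available = 12×60 - 60 = 660 min
Takt time = 660 / 366
= 1.80 min/unit


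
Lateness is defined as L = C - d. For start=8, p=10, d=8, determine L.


Completion = 8 + 10 = 18
Lateness = C - d = 18 - 8
= 10


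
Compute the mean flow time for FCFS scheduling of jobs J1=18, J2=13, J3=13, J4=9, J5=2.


Completion times:
  J1: completes at 18
  J2: completes at 31
  J3: completes at 44
  J4: completes at 53
  J5: completes at 55
Sum = 201
Average = 201/5
= 40.20


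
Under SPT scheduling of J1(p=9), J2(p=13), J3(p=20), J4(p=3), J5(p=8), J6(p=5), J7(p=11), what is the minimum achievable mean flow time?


SPT order: J4 → J6 → J5 → J1 → J7 → J2 → J3
Completion times:
  J4: C=3
  J6: C=8
  J5: C=16
  J1: C=25
  J7: C=36
  J2: C=49
  J3: C=69
Sum = 206, n = 7
Mean flow = 206/7
= 29.43


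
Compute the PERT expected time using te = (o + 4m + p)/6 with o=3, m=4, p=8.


te = (o + 4m + p) / 6
= (3 + 4×4 + 8) / 6
= (3 + 16 + 8) / 6
= 27 / 6
= 4.50


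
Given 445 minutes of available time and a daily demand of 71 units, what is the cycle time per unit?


Cycle time = available time / demand
= 445 / 71
= 6.27 min/unit


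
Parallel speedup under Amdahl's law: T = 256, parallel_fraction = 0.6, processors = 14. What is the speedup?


Amdahl's law: T_p = T × ((1-p) + p/N)
= 256 × ((1-0.6) + 0.6/14)
= 256 × (0.40 + 0.0429)
= 256 × 0.4429
= 113.37
Speedup = 256/113.37
= 2.26×


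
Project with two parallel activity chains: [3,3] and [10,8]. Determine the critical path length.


Path A: 3 + 3 = 6
Path B: 10 + 8 = 18
Critical path = longest = max(6, 18)
= 18 (Path B)


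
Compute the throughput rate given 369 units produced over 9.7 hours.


Throughput = units / time
= 369 / 9.7
= 38.0 units/hour


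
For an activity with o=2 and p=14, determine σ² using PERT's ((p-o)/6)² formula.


σ² = ((p - o) / 6)² = (p - o)² / 36
= (14 - 2)² / 36
= 12² / 36
= 144 / 36
= 4.0000


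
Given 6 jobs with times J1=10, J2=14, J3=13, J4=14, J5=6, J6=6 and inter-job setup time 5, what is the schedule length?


Makespan = Σ processing + (n-1) × setup
= (10 + 14 + 13 + 14 + 6 + 6) + (6-1)×5
= 63 + 25
= 88 time units


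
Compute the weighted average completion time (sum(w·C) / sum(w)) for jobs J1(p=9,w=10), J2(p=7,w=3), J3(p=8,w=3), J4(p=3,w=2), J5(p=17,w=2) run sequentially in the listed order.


Completion times:
  J1: C=9, w×C=10×9=90
  J2: C=16, w×C=3×16=48
  J3: C=24, w×C=3×24=72
  J4: C=27, w×C=2×27=54
  J5: C=44, w×C=2×44=88
Sum w×C = 352
Sum w = 20
Weighted avg = 352/20
= 17.60


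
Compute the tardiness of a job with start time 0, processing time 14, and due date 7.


Completion = start + processing = 0 + 14 = 14
Tardiness = max(0, C - d) = max(0, 14 - 7)
= max(0, 7)
= 7


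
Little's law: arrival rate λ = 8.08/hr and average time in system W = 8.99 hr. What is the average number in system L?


Little's law: L = λ × W
= 8.08 × 8.99
= 72.64


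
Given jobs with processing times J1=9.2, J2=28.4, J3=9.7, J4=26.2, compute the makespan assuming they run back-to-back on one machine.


Sequential makespan: sum all processing times
= 9.2 + 28.4 + 9.7 + 26.2
= 73.5 time units


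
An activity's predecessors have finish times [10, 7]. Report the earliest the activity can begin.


ES = max of all predecessor completion times
Predecessors: [10, 7]
ES = max(10, 7)
= 10


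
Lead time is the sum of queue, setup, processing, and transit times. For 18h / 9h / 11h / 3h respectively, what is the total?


Lead time = queue + setup + processing + transit
= 18 + 9 + 11 + 3
= 41 hours


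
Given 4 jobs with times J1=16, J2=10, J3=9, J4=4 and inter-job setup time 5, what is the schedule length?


Makespan = Σ processing + (n-1) × setup
= (16 + 10 + 9 + 4) + (4-1)×5
= 39 + 15
= 54 time units


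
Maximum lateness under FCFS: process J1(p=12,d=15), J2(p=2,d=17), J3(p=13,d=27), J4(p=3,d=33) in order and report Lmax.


Lateness per job (L = C - d):
  J1: C=12, d=15, L=-3
  J2: C=14, d=17, L=-3
  J3: C=27, d=27, L=0
  J4: C=30, d=33, L=-3
Lmax = max(-3, -3, 0, -3)
= 0


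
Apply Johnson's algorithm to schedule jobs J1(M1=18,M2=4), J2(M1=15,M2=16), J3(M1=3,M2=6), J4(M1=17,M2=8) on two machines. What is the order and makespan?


Johnson's rule:
Group 1 (M1≤M2, sort by M1): ['J3', 'J2']
Group 2 (M1>M2, sort desc M2): ['J4', 'J1']
Sequence: J3 → J2 → J4 → J1
Makespan calculation:
  J3: M1 done=3, M2 done=9
  J2: M1 done=18, M2 done=34
  J4: M1 done=35, M2 done=43
  J1: M1 done=53, M2 done=57
= Sequence: J3 → J2 → J4 → J1, Makespan: 57
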